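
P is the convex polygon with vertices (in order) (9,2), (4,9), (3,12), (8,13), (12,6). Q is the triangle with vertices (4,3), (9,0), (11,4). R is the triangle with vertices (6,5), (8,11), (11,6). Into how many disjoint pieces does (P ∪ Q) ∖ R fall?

1

(P ∪ Q) ∖ R is a single connected region.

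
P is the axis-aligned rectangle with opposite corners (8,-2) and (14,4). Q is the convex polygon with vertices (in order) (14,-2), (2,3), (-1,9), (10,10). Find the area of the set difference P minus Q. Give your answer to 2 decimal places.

13.50

|P| = 36, |P∩Q| = 22.5.
|P ∖ Q| = |P| − |P∩Q| = 36 − 22.5 = 13.50.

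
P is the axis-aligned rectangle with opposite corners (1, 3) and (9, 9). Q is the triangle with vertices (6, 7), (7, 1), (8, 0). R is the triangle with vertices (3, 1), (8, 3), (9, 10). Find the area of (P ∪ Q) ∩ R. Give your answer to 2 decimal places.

12.77

The region (P ∪ Q) ∩ R is the polygon with vertices (8.857,9), (8,3), (7.143,3), (7.231,2.692), (6.75,2.5), (6.667,3), (4.333,3), (8.333,9).
By the shoelace formula its area is 12.77.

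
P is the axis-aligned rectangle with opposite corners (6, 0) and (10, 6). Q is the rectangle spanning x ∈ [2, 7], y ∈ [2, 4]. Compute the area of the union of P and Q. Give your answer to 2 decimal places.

32.00

By inclusion–exclusion:
Individual areas: |P| = 24, |Q| = 10.
|P∩Q|: x∈[6,7], y∈[2,4] → 1·2 = 2.
|P ∪ Q| = 34 − 2 = 32.00.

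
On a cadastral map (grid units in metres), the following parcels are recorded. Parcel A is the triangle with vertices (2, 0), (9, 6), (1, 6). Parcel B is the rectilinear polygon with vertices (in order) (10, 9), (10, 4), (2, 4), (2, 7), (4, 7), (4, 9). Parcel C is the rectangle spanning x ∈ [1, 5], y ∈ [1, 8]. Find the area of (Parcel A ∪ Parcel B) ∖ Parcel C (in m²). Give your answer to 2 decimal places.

27.86

|Parcel A ∪ Parcel B| = 48.3333.
|(Parcel A ∪ Parcel B) ∩ Parcel C| = 20.4762.
|(Parcel A ∪ Parcel B) ∖ Parcel C| = 48.3333 − 20.4762 = 27.86.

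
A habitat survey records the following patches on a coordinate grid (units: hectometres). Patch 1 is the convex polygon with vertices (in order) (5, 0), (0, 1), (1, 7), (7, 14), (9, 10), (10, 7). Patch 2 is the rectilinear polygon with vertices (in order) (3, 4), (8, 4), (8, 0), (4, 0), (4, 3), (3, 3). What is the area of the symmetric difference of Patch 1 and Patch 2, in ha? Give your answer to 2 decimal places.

|Patch 1| = 79.5, |Patch 2| = 17, |Patch 1∩Patch 2| = 10.6143.
|Patch 1 △ Patch 2| = |Patch 1| + |Patch 2| − 2·|Patch 1∩Patch 2| = 79.5 + 17 − 21.2286 = 75.27.

75.27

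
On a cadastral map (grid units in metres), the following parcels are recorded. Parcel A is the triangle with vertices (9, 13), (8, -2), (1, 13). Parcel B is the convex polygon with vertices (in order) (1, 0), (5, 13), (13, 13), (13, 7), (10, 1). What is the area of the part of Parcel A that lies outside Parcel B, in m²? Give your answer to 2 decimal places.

12.30

|Parcel A| = 60, |Parcel A∩Parcel B| = 47.6981.
|Parcel A ∖ Parcel B| = |Parcel A| − |Parcel A∩Parcel B| = 60 − 47.6981 = 12.30.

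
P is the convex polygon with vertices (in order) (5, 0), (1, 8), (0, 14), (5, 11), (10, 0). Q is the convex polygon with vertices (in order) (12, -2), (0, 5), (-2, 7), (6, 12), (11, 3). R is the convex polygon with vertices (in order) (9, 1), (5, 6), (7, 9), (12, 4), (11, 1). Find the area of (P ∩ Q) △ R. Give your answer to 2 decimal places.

|P ∩ Q| = 46.7483.
|(P ∩ Q) ∩ R| = 9.3489.
|(P ∩ Q) △ R| = 46.7483 + 29 − 18.6978 = 57.05.

57.05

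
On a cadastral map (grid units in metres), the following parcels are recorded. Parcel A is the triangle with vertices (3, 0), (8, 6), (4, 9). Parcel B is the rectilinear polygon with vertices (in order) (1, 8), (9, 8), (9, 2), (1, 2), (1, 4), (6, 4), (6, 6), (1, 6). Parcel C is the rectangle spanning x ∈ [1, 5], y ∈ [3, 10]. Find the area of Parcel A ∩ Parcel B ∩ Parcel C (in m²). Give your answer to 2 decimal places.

4.06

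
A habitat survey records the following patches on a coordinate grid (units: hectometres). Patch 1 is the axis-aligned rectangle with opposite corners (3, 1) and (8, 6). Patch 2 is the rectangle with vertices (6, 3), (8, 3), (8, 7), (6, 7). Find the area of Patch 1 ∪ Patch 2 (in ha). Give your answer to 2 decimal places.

27.00

By inclusion–exclusion:
Individual areas: |Patch 1| = 25, |Patch 2| = 8.
|Patch 1∩Patch 2|: x∈[6,8], y∈[3,6] → 2·3 = 6.
|Patch 1 ∪ Patch 2| = 33 − 6 = 27.00.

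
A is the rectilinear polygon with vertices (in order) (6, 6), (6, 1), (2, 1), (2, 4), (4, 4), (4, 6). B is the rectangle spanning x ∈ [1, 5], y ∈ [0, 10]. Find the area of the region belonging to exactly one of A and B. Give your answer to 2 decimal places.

|A| = 16, |B| = 40, |A∩B| = 11.
|A △ B| = |A| + |B| − 2·|A∩B| = 16 + 40 − 22 = 34.00.

34.00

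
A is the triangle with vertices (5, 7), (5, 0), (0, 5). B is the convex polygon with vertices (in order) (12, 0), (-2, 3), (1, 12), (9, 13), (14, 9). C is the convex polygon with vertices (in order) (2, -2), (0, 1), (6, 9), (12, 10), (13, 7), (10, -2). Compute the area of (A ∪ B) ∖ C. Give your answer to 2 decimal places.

74.62

|A ∪ B| = 148.9318.
|(A ∪ B) ∩ C| = 74.3122.
|(A ∪ B) ∖ C| = 148.9318 − 74.3122 = 74.62.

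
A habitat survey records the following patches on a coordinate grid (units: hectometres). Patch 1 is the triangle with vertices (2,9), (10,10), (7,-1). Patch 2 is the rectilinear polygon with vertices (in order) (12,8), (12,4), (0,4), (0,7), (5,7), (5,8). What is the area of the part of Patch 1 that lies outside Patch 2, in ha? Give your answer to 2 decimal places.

|Patch 1| = 42.5, |Patch 1∩Patch 2| = 19.3864.
|Patch 1 ∖ Patch 2| = |Patch 1| − |Patch 1∩Patch 2| = 42.5 − 19.3864 = 23.11.

23.11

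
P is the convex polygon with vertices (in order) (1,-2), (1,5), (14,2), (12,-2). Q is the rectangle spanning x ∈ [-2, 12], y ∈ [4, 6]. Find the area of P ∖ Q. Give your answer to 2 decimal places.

|P| = 67.5, |P∩Q| = 2.1667.
|P ∖ Q| = |P| − |P∩Q| = 67.5 − 2.1667 = 65.33.

65.33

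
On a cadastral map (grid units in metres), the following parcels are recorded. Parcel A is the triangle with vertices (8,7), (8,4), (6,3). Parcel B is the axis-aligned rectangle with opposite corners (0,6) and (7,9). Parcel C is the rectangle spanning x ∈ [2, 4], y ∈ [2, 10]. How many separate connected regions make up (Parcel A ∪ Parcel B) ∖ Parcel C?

(Parcel A ∪ Parcel B) ∖ Parcel C splits into 3 disjoint pieces (area 3, area 6, area 9).

3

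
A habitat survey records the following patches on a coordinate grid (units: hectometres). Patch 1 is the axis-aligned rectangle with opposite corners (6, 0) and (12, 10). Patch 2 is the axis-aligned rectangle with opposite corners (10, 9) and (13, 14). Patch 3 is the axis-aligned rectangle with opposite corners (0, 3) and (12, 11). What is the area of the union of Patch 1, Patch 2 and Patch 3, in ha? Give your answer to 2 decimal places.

By inclusion–exclusion:
Individual areas: |Patch 1| = 60, |Patch 2| = 15, |Patch 3| = 96.
|Patch 1∩Patch 2|: x∈[10,12], y∈[9,10] → 2·1 = 2.
|Patch 1∩Patch 3|: x∈[6,12], y∈[3,10] → 6·7 = 42.
|Patch 2∩Patch 3|: x∈[10,12], y∈[9,11] → 2·2 = 4.
|Patch 1∩Patch 2∩Patch 3| = 2.
|Patch 1 ∪ Patch 2 ∪ Patch 3| = 171 − 48 + 2 = 125.00.

125.00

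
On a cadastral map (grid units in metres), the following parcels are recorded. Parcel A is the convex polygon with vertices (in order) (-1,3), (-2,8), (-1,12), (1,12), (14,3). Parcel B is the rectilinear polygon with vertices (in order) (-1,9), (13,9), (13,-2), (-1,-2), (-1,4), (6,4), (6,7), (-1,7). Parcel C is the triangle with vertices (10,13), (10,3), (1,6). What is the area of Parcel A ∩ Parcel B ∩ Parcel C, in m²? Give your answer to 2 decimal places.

The intersection is the polygon with vertices (6,7), (2.286,7), (4.857,9), (5.333,9), (10,5.769), (10,3), (6,4.333).
By the shoelace formula its area is 18.65.

18.65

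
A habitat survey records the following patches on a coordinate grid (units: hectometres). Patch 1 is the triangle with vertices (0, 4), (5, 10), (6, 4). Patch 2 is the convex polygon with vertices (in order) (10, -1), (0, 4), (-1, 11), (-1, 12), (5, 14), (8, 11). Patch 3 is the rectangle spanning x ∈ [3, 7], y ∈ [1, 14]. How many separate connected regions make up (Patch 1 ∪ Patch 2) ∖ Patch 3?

2

(Patch 1 ∪ Patch 2) ∖ Patch 3 splits into 2 disjoint pieces (area 33.4167, area 22.5).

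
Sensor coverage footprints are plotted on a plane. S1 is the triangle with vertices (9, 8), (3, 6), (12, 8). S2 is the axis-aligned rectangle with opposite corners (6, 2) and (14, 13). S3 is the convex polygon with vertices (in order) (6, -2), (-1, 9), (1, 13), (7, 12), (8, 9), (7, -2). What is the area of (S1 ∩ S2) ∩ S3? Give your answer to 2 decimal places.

The region (S1 ∩ S2) ∩ S3 is the polygon with vertices (6,6.667), (6,7), (7.875,7.625), (7.825,7.072).
By the shoelace formula its area is 0.81.

0.81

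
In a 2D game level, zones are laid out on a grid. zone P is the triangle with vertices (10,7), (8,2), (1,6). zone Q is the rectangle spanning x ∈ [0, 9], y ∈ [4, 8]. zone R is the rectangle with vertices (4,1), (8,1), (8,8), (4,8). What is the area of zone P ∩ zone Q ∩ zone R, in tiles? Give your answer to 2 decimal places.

10.15

The intersection is the polygon with vertices (4.5,4), (4,4.286), (4,6.333), (8,6.778), (8,4).
By the shoelace formula its area is 10.15.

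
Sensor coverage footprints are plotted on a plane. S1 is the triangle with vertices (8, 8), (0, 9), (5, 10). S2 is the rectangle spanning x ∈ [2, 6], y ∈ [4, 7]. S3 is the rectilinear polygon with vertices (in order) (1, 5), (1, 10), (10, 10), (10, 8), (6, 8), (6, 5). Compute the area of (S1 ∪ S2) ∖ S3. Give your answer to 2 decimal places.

4.16

|S1 ∪ S2| = 18.5.
|(S1 ∪ S2) ∩ S3| = 14.3375.
|(S1 ∪ S2) ∖ S3| = 18.5 − 14.3375 = 4.16.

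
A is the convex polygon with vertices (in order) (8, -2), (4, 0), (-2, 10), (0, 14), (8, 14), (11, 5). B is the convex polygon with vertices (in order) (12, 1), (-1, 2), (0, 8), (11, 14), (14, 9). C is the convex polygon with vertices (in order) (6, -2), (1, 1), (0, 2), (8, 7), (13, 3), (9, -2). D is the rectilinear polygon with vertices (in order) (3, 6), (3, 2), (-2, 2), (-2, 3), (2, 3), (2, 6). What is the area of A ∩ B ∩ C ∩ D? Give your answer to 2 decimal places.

1.03

The intersection is the polygon with vertices (2.036,3.273), (3,3.875), (3,2), (2.8,2).
By the shoelace formula its area is 1.03.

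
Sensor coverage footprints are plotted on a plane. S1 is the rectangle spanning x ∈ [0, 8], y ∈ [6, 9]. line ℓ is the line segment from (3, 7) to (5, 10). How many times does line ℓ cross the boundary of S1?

The segment meets the boundary at (4.333,9).

1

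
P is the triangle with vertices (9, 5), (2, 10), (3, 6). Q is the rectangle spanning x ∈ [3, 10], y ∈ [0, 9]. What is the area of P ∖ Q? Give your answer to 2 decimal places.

1.70

|P| = 11.5, |P∩Q| = 9.8.
|P ∖ Q| = |P| − |P∩Q| = 11.5 − 9.8 = 1.70.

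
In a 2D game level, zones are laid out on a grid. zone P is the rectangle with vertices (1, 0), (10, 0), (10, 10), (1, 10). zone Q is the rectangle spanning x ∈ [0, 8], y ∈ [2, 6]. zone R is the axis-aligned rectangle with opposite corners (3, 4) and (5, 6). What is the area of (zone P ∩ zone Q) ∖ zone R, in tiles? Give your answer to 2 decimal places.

|zone P ∩ zone Q| = 28.
|(zone P ∩ zone Q) ∩ zone R| = 4.
|(zone P ∩ zone Q) ∖ zone R| = 28 − 4 = 24.00.

24.00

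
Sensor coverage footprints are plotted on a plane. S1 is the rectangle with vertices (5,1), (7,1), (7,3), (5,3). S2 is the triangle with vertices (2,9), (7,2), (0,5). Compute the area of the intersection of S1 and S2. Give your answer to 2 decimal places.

The intersection is the polygon with vertices (5,3), (6.286,3), (7,2), (5,2.857).
By the shoelace formula its area is 0.79.

0.79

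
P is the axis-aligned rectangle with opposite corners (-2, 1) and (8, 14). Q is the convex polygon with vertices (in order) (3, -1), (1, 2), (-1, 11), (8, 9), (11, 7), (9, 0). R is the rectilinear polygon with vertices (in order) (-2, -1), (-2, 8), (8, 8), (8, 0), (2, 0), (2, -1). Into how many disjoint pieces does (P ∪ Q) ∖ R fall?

1

(P ∪ Q) ∖ R is a single connected region.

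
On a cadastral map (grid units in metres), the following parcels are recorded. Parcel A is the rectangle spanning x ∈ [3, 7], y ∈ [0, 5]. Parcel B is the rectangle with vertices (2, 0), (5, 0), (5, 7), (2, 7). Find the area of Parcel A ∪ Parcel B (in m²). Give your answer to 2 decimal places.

31.00

By inclusion–exclusion:
Individual areas: |Parcel A| = 20, |Parcel B| = 21.
|Parcel A∩Parcel B|: x∈[3,5], y∈[0,5] → 2·5 = 10.
|Parcel A ∪ Parcel B| = 41 − 10 = 31.00.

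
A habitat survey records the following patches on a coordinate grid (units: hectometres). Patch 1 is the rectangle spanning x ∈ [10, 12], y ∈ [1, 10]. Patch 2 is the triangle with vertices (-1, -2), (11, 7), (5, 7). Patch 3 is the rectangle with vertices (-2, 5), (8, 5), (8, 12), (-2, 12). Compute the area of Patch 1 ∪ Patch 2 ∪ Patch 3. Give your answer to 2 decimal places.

107.29

By inclusion–exclusion:
Individual areas: |Patch 1| = 18, |Patch 2| = 27, |Patch 3| = 70.
|Patch 1∩Patch 2| = 0.375.
|Patch 1∩Patch 3| = 0 (no overlap).
|Patch 2∩Patch 3| = 7.3333.
|Patch 1∩Patch 2∩Patch 3| = 0.
|Patch 1 ∪ Patch 2 ∪ Patch 3| = 115 − 7.7083 + 0 = 107.29.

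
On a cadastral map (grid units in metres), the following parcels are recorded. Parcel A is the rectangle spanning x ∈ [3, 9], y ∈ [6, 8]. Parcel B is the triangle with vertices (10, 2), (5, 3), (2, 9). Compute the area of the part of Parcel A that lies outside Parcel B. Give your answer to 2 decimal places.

|Parcel A| = 12, |Parcel A∩Parcel B| = 2.3214.
|Parcel A ∖ Parcel B| = |Parcel A| − |Parcel A∩Parcel B| = 12 − 2.3214 = 9.68.

9.68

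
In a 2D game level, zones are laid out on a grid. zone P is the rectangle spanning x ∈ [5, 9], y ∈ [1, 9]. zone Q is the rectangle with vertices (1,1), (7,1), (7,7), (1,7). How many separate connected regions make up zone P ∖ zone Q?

zone P ∖ zone Q is a single connected region.

1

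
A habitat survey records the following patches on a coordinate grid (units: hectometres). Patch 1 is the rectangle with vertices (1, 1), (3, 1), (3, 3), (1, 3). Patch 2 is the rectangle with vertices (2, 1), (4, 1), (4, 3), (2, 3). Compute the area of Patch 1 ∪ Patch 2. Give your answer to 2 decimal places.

6.00

By inclusion–exclusion:
Individual areas: |Patch 1| = 4, |Patch 2| = 4.
|Patch 1∩Patch 2|: x∈[2,3], y∈[1,3] → 1·2 = 2.
|Patch 1 ∪ Patch 2| = 8 − 2 = 6.00.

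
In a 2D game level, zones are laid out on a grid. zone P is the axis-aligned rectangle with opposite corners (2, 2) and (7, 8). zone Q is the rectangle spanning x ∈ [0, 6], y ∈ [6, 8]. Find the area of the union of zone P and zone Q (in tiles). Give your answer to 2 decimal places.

34.00

By inclusion–exclusion:
Individual areas: |zone P| = 30, |zone Q| = 12.
|zone P∩zone Q|: x∈[2,6], y∈[6,8] → 4·2 = 8.
|zone P ∪ zone Q| = 42 − 8 = 34.00.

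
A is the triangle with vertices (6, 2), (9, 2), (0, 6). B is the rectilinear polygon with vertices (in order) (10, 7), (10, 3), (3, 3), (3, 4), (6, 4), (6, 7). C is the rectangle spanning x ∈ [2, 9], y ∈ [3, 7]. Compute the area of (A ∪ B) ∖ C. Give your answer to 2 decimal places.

|A ∪ B| = 23.125.
|(A ∪ B) ∩ C| = 16.0556.
|(A ∪ B) ∖ C| = 23.125 − 16.0556 = 7.07.

7.07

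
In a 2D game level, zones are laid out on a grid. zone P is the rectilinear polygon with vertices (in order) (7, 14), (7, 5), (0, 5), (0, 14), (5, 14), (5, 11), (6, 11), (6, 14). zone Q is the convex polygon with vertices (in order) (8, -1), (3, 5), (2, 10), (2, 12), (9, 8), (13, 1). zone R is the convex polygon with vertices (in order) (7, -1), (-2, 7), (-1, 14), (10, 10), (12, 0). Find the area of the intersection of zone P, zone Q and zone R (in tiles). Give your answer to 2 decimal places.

25.36

The intersection is the polygon with vertices (3,5), (2,10), (2,12), (7,9.143), (7,5).
By the shoelace formula its area is 25.36.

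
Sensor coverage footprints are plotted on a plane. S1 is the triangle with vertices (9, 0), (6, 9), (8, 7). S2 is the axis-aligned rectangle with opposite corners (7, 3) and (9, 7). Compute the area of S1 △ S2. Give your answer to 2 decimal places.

6.71

|S1| = 6, |S2| = 8, |S1∩S2| = 3.6429.
|S1 △ S2| = |S1| + |S2| − 2·|S1∩S2| = 6 + 8 − 7.2857 = 6.71.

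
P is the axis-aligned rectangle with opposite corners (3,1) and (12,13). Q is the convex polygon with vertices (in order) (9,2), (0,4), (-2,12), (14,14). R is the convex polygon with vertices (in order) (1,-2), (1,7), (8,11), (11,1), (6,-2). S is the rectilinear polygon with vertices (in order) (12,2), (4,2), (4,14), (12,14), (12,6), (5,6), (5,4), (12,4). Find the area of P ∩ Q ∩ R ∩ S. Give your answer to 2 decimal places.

29.23

The intersection is the polygon with vertices (4,3.111), (4,8.714), (8,11), (9.5,6), (5,6), (5,4), (9.833,4), (9,2).
By the shoelace formula its area is 29.23.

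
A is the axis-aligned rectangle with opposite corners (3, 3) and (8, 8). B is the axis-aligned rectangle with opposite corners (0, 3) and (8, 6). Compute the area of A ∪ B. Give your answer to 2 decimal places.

34.00

By inclusion–exclusion:
Individual areas: |A| = 25, |B| = 24.
|A∩B|: x∈[3,8], y∈[3,6] → 5·3 = 15.
|A ∪ B| = 49 − 15 = 34.00.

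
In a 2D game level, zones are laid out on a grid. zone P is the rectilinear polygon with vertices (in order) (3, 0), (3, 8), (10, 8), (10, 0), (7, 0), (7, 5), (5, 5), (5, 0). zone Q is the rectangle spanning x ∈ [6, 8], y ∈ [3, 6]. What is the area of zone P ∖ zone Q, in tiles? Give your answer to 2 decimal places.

42.00

|zone P| = 46, |zone P∩zone Q| = 4.
|zone P ∖ zone Q| = |zone P| − |zone P∩zone Q| = 46 − 4 = 42.00.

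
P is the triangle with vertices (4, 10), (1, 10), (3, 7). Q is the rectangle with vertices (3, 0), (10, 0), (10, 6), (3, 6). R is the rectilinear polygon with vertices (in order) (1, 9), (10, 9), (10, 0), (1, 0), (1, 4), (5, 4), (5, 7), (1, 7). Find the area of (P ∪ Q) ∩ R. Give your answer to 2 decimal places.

|P ∪ Q| = 46.5.
|(P ∪ Q) ∩ R| = 40.00.

40.00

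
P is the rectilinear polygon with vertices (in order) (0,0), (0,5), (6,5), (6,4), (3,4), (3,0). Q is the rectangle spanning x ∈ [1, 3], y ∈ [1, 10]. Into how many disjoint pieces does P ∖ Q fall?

2

P ∖ Q splits into 2 disjoint pieces (area 7, area 3).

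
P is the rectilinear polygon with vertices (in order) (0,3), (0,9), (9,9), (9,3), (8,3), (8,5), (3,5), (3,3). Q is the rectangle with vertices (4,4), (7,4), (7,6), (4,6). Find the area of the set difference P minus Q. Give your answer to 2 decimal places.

|P| = 44, |P∩Q| = 3.
|P ∖ Q| = |P| − |P∩Q| = 44 − 3 = 41.00.

41.00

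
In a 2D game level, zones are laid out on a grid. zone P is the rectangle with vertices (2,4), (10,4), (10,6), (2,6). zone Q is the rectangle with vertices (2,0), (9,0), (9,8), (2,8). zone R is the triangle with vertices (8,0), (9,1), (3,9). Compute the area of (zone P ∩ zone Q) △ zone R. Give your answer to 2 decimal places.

17.89

|zone P ∩ zone Q| = 14.
|(zone P ∩ zone Q) ∩ zone R| = 1.5556.
|(zone P ∩ zone Q) △ zone R| = 14 + 7 − 3.1111 = 17.89.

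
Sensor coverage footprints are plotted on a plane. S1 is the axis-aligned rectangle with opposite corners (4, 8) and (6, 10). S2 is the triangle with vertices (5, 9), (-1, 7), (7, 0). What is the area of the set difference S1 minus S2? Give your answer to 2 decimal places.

|S1| = 4, |S1∩S2| = 0.9444.
|S1 ∖ S2| = |S1| − |S1∩S2| = 4 − 0.9444 = 3.06.

3.06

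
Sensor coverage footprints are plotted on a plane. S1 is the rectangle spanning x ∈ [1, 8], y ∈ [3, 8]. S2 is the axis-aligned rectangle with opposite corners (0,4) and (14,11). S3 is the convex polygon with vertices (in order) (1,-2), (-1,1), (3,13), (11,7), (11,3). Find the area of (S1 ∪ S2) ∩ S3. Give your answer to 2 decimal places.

|S1 ∪ S2| = 105.
|(S1 ∪ S2) ∩ S3| = 65.17.

65.17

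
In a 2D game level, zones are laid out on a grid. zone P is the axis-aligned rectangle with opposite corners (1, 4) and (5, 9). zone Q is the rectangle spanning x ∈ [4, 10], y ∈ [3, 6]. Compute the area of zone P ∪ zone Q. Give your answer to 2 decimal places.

36.00

By inclusion–exclusion:
Individual areas: |zone P| = 20, |zone Q| = 18.
|zone P∩zone Q|: x∈[4,5], y∈[4,6] → 1·2 = 2.
|zone P ∪ zone Q| = 38 − 2 = 36.00.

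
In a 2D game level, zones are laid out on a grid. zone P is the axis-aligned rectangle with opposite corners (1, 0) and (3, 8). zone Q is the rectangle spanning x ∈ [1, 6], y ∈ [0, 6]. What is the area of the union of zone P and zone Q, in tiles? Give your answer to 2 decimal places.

34.00

By inclusion–exclusion:
Individual areas: |zone P| = 16, |zone Q| = 30.
|zone P∩zone Q|: x∈[1,3], y∈[0,6] → 2·6 = 12.
|zone P ∪ zone Q| = 46 − 12 = 34.00.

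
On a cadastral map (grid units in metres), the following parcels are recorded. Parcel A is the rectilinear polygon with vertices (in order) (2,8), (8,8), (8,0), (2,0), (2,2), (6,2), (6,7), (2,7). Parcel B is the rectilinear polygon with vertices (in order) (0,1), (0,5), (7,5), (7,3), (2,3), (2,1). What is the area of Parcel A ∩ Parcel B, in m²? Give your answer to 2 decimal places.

2.00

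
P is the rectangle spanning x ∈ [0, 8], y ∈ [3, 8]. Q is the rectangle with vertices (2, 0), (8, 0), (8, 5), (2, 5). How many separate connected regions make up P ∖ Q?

P ∖ Q is a single connected region.

1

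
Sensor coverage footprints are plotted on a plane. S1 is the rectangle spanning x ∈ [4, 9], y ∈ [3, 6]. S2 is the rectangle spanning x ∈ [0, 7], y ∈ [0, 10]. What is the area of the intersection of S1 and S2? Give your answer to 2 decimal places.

|S1∩S2|: x∈[4,7], y∈[3,6] → 3·3 = 9.

9.00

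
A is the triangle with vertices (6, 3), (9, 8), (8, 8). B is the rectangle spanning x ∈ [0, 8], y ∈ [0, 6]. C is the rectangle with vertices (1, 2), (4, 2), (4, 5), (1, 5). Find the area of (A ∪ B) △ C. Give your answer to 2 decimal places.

40.60

|A ∪ B| = 49.6.
|(A ∪ B) ∩ C| = 9.
|(A ∪ B) △ C| = 49.6 + 9 − 18 = 40.60.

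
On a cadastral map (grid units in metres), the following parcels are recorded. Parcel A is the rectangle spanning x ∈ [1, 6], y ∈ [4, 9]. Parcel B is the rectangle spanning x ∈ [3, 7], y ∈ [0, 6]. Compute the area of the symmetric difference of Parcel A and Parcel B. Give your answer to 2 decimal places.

|Parcel A∩Parcel B|: x∈[3,6], y∈[4,6] → 3·2 = 6.
|Parcel A △ Parcel B| = |Parcel A| + |Parcel B| − 2·|Parcel A∩Parcel B| = 25 + 24 − 12 = 37.00.

37.00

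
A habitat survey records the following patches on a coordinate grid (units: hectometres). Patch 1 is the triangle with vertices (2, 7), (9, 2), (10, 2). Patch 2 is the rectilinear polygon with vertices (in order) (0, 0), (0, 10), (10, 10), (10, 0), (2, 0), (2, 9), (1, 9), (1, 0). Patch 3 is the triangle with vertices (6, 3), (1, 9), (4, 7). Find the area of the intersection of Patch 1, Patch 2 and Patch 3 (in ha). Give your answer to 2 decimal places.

The intersection is the polygon with vertices (3.647,5.824), (3.391,6.13), (4.909,5.182), (5.111,4.778).
By the shoelace formula its area is 0.30.

0.30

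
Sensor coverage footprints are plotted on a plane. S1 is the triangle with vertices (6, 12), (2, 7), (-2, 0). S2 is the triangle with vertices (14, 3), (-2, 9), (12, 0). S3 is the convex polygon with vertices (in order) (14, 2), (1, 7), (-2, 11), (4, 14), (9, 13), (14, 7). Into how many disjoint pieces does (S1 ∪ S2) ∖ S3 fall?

(S1 ∪ S2) ∖ S3 splits into 2 disjoint pieces (area 18.857, area 0.8096).

2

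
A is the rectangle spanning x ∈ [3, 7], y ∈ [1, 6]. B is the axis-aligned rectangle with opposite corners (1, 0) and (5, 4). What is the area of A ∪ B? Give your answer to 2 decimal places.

30.00

By inclusion–exclusion:
Individual areas: |A| = 20, |B| = 16.
|A∩B|: x∈[3,5], y∈[1,4] → 2·3 = 6.
|A ∪ B| = 36 − 6 = 30.00.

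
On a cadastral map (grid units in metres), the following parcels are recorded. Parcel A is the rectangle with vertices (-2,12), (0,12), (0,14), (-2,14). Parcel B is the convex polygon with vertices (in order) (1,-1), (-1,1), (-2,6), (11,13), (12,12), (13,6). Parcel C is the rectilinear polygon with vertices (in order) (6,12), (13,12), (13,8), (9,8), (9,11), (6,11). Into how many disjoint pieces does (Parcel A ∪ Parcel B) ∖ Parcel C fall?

3

(Parcel A ∪ Parcel B) ∖ Parcel C splits into 3 disjoint pieces (area 4, area 95.9524, area 1.4286).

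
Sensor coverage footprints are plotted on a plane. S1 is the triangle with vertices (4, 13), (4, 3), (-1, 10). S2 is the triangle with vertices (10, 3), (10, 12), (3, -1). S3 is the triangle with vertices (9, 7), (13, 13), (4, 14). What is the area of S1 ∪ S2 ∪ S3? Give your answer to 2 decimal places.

80.66

By inclusion–exclusion:
Individual areas: |S1| = 25, |S2| = 31.5, |S3| = 29.
|S1∩S2| = 0.
|S1∩S3| = 0.
|S2∩S3| = 4.8377.
|S1∩S2∩S3| = 0.
|S1 ∪ S2 ∪ S3| = 85.5 − 4.8377 + 0 = 80.66.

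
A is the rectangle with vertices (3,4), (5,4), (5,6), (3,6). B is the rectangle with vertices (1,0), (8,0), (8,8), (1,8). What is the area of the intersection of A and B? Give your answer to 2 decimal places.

4.00

|A∩B|: x∈[3,5], y∈[4,6] → 2·2 = 4.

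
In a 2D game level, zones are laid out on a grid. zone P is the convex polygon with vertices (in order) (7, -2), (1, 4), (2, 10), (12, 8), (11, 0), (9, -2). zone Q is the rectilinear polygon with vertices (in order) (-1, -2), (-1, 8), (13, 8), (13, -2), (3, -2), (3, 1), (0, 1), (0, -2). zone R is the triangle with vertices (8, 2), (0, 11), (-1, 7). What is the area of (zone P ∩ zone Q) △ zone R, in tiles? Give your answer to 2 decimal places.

80.51

|zone P ∩ zone Q| = 82.6667.
|(zone P ∩ zone Q) ∩ zone R| = 11.3277.
|(zone P ∩ zone Q) △ zone R| = 82.6667 + 20.5 − 22.6554 = 80.51.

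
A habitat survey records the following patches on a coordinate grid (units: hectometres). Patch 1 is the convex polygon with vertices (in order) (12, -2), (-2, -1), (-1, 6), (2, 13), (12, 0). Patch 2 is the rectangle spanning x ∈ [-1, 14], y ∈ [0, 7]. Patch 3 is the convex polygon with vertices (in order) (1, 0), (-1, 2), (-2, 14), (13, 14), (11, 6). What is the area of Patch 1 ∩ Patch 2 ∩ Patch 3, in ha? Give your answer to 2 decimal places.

The intersection is the polygon with vertices (6.615,7), (8.526,4.516), (1,0), (-1,2), (-1,6), (-0.571,7).
By the shoelace formula its area is 45.10.

45.10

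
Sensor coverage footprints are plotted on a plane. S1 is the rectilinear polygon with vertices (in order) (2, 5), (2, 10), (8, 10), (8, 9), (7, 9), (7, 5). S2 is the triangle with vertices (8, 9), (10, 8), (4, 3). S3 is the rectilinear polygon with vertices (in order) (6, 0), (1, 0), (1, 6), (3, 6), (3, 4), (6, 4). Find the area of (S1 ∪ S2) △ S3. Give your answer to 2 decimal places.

53.53

|S1 ∪ S2| = 32.0667.
|(S1 ∪ S2) ∩ S3| = 1.2667.
|(S1 ∪ S2) △ S3| = 32.0667 + 24 − 2.5333 = 53.53.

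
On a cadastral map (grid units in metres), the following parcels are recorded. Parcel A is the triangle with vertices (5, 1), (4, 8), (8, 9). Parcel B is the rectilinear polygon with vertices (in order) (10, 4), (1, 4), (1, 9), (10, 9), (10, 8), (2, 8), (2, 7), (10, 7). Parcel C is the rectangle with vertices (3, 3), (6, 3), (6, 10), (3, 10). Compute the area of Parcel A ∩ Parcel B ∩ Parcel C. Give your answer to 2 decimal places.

5.43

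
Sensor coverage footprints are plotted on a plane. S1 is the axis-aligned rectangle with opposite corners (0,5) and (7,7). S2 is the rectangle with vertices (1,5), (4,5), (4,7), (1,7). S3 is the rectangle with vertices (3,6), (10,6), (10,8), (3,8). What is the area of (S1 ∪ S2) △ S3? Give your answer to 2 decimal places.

|S1 ∪ S2| = 14.
|(S1 ∪ S2) ∩ S3| = 4.
|(S1 ∪ S2) △ S3| = 14 + 14 − 8 = 20.00.

20.00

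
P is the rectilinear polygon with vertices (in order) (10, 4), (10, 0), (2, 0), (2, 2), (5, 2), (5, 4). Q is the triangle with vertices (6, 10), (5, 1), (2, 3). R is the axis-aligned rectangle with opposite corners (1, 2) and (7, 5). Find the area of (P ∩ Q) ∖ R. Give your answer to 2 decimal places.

0.81

|P ∩ Q| = 1.25.
|(P ∩ Q) ∩ R| = 0.4444.
|(P ∩ Q) ∖ R| = 1.25 − 0.4444 = 0.81.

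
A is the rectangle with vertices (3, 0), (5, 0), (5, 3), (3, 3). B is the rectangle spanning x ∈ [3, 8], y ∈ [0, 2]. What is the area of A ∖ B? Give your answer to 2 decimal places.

2.00

|A∩B|: x∈[3,5], y∈[0,2] → 2·2 = 4.
|A| = 6.
|A ∖ B| = |A| − |A∩B| = 6 − 4 = 2.00.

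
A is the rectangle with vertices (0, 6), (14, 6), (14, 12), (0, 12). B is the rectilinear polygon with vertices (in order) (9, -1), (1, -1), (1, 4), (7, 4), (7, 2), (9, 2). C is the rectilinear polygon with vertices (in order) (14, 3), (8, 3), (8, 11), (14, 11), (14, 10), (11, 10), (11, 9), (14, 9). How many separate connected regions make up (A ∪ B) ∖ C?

(A ∪ B) ∖ C splits into 3 disjoint pieces (area 3, area 54, area 36).

3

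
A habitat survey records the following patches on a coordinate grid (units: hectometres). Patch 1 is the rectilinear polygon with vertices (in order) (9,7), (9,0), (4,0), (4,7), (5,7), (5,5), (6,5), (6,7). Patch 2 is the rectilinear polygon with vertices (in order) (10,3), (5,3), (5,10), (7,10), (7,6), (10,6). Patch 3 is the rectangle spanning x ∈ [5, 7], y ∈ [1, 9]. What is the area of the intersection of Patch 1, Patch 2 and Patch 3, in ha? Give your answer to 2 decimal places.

6.00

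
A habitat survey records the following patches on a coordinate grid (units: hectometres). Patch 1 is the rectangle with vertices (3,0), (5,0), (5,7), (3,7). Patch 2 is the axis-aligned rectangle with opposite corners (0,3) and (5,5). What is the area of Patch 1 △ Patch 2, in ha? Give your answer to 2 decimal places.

|Patch 1∩Patch 2|: x∈[3,5], y∈[3,5] → 2·2 = 4.
|Patch 1 △ Patch 2| = |Patch 1| + |Patch 2| − 2·|Patch 1∩Patch 2| = 14 + 10 − 8 = 16.00.

16.00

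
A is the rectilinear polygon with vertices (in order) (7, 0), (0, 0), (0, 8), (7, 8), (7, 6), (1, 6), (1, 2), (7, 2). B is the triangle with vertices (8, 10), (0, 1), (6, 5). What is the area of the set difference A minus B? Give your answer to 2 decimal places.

28.80

|A| = 32, |A∩B| = 3.1958.
|A ∖ B| = |A| − |A∩B| = 32 − 3.1958 = 28.80.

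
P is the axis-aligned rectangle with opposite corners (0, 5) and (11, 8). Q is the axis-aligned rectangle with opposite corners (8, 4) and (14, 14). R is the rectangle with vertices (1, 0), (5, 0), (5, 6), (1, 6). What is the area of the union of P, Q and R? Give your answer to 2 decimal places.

104.00

By inclusion–exclusion:
Individual areas: |P| = 33, |Q| = 60, |R| = 24.
|P∩Q|: x∈[8,11], y∈[5,8] → 3·3 = 9.
|P∩R|: x∈[1,5], y∈[5,6] → 4·1 = 4.
|Q∩R| = 0 (no overlap).
|P∩Q∩R| = 0.
|P ∪ Q ∪ R| = 117 − 13 + 0 = 104.00.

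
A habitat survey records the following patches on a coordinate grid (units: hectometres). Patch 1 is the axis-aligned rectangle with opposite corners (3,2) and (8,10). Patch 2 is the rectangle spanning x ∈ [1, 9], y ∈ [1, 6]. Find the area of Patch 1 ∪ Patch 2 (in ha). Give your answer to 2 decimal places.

By inclusion–exclusion:
Individual areas: |Patch 1| = 40, |Patch 2| = 40.
|Patch 1∩Patch 2|: x∈[3,8], y∈[2,6] → 5·4 = 20.
|Patch 1 ∪ Patch 2| = 80 − 20 = 60.00.

60.00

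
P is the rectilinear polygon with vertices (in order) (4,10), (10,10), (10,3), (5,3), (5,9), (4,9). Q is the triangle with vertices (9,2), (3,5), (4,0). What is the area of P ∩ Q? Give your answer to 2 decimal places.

1.00

The intersection is the polygon with vertices (5,3), (5,4), (7,3).
By the shoelace formula its area is 1.00.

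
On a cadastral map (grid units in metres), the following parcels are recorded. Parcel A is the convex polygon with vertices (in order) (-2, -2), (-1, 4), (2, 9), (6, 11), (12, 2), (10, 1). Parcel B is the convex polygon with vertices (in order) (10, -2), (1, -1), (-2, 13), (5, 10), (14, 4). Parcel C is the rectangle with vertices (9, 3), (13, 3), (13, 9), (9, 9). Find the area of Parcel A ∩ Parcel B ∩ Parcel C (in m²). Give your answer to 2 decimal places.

The intersection is the polygon with vertices (11.333,3), (9,3), (9,6.5).
By the shoelace formula its area is 4.08.

4.08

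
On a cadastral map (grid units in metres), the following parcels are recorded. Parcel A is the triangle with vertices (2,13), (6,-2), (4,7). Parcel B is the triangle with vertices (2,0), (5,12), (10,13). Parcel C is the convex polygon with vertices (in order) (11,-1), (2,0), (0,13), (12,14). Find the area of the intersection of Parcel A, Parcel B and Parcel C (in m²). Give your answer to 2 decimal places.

1.01

The intersection is the polygon with vertices (3.857,7.429), (4,7), (4.612,4.245), (4.419,3.93), (3.677,6.71).
By the shoelace formula its area is 1.01.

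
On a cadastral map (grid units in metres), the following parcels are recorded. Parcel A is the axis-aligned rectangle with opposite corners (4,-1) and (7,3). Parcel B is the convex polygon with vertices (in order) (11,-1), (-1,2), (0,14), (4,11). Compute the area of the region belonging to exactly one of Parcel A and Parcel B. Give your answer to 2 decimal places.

83.25

|Parcel A| = 12, |Parcel B| = 87, |Parcel A∩Parcel B| = 7.875.
|Parcel A △ Parcel B| = |Parcel A| + |Parcel B| − 2·|Parcel A∩Parcel B| = 12 + 87 − 15.75 = 83.25.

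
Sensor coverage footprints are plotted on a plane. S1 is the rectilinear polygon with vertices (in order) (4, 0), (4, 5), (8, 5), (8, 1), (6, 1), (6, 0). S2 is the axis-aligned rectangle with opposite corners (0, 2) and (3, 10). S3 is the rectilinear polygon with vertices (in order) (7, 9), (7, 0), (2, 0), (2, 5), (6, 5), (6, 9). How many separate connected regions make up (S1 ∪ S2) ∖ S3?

2

(S1 ∪ S2) ∖ S3 splits into 2 disjoint pieces (area 4, area 21).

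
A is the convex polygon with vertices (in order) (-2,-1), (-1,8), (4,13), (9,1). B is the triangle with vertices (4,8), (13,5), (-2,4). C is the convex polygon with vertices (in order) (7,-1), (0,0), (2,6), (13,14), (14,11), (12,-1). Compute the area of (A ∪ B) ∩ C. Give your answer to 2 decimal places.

The region (A ∪ B) ∩ C is the polygon with vertices (6.419,7.194), (13,5), (7.487,4.632), (9,1), (1.96,-0.28), (0,0), (2,6), (5.773,8.744).
By the shoelace formula its area is 54.53.

54.53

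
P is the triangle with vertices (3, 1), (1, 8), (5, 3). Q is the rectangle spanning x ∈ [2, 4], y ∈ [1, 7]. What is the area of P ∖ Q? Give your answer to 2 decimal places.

2.25

|P| = 9, |P∩Q| = 6.75.
|P ∖ Q| = |P| − |P∩Q| = 9 − 6.75 = 2.25.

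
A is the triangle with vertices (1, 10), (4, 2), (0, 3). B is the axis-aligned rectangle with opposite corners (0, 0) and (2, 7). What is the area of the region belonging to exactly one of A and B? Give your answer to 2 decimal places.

|A| = 14.5, |B| = 14, |A∩B| = 7.3571.
|A △ B| = |A| + |B| − 2·|A∩B| = 14.5 + 14 − 14.7143 = 13.79.

13.79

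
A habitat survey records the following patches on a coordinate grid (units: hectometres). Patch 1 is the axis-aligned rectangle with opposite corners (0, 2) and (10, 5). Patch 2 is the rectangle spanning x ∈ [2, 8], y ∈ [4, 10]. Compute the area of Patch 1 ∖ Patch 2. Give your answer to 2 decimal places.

|Patch 1∩Patch 2|: x∈[2,8], y∈[4,5] → 6·1 = 6.
|Patch 1| = 30.
|Patch 1 ∖ Patch 2| = |Patch 1| − |Patch 1∩Patch 2| = 30 − 6 = 24.00.

24.00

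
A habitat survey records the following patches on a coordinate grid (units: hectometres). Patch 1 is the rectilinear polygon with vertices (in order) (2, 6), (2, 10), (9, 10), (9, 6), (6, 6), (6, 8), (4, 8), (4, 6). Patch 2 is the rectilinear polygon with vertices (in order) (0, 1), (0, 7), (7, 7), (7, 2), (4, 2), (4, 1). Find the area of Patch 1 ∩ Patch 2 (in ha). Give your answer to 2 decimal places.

3.00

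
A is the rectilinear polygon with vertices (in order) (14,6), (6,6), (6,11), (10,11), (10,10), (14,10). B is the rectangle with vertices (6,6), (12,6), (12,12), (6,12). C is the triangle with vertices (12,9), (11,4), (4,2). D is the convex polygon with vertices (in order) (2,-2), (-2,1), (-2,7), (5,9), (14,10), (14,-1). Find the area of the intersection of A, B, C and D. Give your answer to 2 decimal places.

The intersection is the polygon with vertices (12,9), (11.4,6), (8.571,6).
By the shoelace formula its area is 4.24.

4.24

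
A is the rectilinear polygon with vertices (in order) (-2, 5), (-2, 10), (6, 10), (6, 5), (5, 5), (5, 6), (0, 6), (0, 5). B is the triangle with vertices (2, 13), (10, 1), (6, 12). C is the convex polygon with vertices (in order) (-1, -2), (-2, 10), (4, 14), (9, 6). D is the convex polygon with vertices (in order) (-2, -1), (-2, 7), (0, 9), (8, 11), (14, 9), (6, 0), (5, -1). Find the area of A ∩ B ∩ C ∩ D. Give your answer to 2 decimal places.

3.00

The intersection is the polygon with vertices (4,10), (6,10), (6,7).
By the shoelace formula its area is 3.00.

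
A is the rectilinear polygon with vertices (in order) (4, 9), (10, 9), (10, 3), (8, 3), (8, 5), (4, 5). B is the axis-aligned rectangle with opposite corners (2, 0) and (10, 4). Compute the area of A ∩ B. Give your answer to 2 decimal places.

2.00

The intersection is the polygon with vertices (10,3), (8,3), (8,4), (10,4).
By the shoelace formula its area is 2.00.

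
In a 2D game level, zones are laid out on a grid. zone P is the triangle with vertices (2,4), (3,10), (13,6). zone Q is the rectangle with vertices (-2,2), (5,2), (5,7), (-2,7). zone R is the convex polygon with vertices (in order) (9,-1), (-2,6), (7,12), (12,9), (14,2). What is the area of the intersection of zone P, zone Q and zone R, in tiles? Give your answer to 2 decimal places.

The intersection is the polygon with vertices (5,7), (5,4.545), (2,4), (2.5,7).
By the shoelace formula its area is 7.43.

7.43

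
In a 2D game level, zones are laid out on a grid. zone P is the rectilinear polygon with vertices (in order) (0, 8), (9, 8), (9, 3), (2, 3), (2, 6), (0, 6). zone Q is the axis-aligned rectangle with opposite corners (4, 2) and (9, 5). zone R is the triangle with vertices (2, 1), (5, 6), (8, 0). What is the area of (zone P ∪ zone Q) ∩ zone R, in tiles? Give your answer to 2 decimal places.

The region (zone P ∪ zone Q) ∩ zone R is the polygon with vertices (4,2), (4,3), (3.2,3), (5,6), (7,2).
By the shoelace formula its area is 7.70.

7.70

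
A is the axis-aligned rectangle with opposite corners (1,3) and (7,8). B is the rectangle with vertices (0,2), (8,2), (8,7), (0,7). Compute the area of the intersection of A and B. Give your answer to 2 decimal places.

24.00

|A∩B|: x∈[1,7], y∈[3,7] → 6·4 = 24.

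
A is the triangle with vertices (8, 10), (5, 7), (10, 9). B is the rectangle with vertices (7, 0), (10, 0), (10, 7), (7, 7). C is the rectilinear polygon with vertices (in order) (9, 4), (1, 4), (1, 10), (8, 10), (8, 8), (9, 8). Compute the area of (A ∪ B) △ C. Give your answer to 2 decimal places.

|A ∪ B| = 25.5.
|(A ∪ B) ∩ C| = 8.7.
|(A ∪ B) △ C| = 25.5 + 46 − 17.4 = 54.10.

54.10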